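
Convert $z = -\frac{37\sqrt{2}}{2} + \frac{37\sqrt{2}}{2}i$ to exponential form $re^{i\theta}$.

r = |z| = sqrt((-37*sqrt(2)/2)^2 + (37*sqrt(2)/2)^2) = sqrt(1369/2 + 1369/2) = sqrt(1369) = 37
θ = arctan(b/a) = arctan(26.163/-26.163) (quadrant-adjusted) = 135° = 3π/4
z = 37e^(i*3π/4)


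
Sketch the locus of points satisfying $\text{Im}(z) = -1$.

Im(z) = y where z = x + yi; the equation y = -1 is satisfied by all points with that y-coordinate
Locus: Horizontal line y = -1


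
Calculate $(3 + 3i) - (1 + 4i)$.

(3 - 1) + (3 - 4)i = 2 - i


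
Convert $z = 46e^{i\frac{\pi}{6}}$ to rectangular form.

a = r cos θ = 46 * sqrt(3)/2 = 23*sqrt(3)
b = r sin θ = 46 * 1/2 = 23
z = 23*sqrt(3) + 23i


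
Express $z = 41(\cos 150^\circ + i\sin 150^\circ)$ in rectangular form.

a = r cos θ = 41 * -sqrt(3)/2 = -41*sqrt(3)/2
b = r sin θ = 41 * 1/2 = 41/2
z = -41*sqrt(3)/2 + (41/2)i


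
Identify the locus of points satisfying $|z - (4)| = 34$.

|z - z0| = r describes a circle centered at z0 with radius r
Here z0 = 4 and r = 34
Locus: Circle centered at (4, 0) with radius 34


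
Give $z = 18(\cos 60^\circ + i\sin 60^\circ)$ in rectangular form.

a = r cos θ = 18 * 1/2 = 9
b = r sin θ = 18 * sqrt(3)/2 = 9*sqrt(3)
z = 9 + 9*sqrt(3)i


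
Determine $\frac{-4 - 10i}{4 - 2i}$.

Multiply numerator and denominator by conjugate (4 + 2i):
= (-4 - 10i)(4 + 2i) / (4^2 + (-2)^2)
= (4 - 48i) / 20
Divide through by 4: (1 - 12i) / 5
= 1/5 - (12/5)i


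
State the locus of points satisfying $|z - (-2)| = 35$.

|z - z0| = r describes a circle centered at z0 with radius r
Here z0 = -2 and r = 35
Locus: Circle centered at (-2, 0) with radius 35


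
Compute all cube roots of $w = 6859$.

|w| = 6859, arg(w) = 0°
Root modulus = 6859^(1/3) = 19
Root arguments: θ_k = (0° + 360°k)/3 for k = 0, 1, ..., 2
Roots: 19, -19/2 + (19*sqrt(3)/2)i, -19/2 - (19*sqrt(3)/2)i


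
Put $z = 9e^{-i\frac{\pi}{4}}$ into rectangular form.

a = r cos θ = 9 * sqrt(2)/2 = 9*sqrt(2)/2
b = r sin θ = 9 * -sqrt(2)/2 = -9*sqrt(2)/2
z = 9*sqrt(2)/2 - (9*sqrt(2)/2)i


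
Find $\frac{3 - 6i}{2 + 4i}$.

Multiply numerator and denominator by conjugate (2 - 4i):
= (3 - 6i)(2 - 4i) / (2^2 + 4^2)
= (-18 - 24i) / 20
Divide through by 2: (-9 - 12i) / 10
= -9/10 - (6/5)i


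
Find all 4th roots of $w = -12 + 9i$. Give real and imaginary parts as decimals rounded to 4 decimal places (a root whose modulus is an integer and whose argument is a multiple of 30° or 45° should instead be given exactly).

|w| = 15, arg(w) ≈ 143.130102°
Root modulus = 15^(1/4) ≈ 1.967990
Root arguments: θ_k = (arg(w) + 360°k)/4 for k = 0, 1, ..., 3
Compute each root as (root modulus)(cos θ_k + i sin θ_k) using full-precision intermediates, then round to 4 decimal places.
Roots: 1.5965 + 1.1507i, -1.1507 + 1.5965i, -1.5965 - 1.1507i, 1.1507 - 1.5965i


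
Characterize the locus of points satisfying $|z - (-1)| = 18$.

|z - z0| = r describes a circle centered at z0 with radius r
Here z0 = -1 and r = 18
Locus: Circle centered at (-1, 0) with radius 18


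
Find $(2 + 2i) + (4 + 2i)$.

(2 + 4) + (2 + 2)i = 6 + 4i


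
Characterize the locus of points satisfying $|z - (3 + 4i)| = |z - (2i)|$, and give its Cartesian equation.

|z - z1| = |z - z2| means z is equidistant from z1 and z2,
i.e. the perpendicular bisector of the segment from (3, 4) to (0, 2) (midpoint (3/2, 3)).
With z = x + yi, square both sides:
(x - 3)^2 + (y - 4)^2 = (x - 0)^2 + (y - 2)^2
The x^2 and y^2 terms cancel: -6x + (-4)y = 4 - 25 = -21
Simplify: 6x + 4y = 21
Locus: Perpendicular bisector of the segment from (3, 4) to (0, 2): the line 6x + 4y = 21


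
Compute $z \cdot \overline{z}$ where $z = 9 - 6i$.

z * conjugate(z) = |z|^2 = a^2 + b^2
= 9^2 + (-6)^2 = 117


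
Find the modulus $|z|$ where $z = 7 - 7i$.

|z| = sqrt(a^2 + b^2) = sqrt(7^2 + (-7)^2) = sqrt(98) = sqrt(98)


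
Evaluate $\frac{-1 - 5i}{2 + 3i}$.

Multiply numerator and denominator by conjugate (2 - 3i):
= (-1 - 5i)(2 - 3i) / (2^2 + 3^2)
= (-17 - 7i) / 13
= -17/13 - (7/13)i


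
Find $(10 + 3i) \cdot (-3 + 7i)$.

(a1*a2 - b1*b2) + (a1*b2 + b1*a2)i
= (-30 - 21) + (70 + (-9))i
= -51 + 61i


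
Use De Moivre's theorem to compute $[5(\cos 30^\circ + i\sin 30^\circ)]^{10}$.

By De Moivre: z^n = r^n(cos(nθ) + i sin(nθ))
= 5^10(cos(10*30°) + i sin(10*30°))
= 9765625(cos 300° + i sin 300°)
= 9765625/2 - (9765625*sqrt(3)/2)i


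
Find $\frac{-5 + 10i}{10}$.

Divisor is real, so divide each part by 10:
= -1/2 + i


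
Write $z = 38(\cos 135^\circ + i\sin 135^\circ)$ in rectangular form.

a = r cos θ = 38 * -sqrt(2)/2 = -19*sqrt(2)
b = r sin θ = 38 * sqrt(2)/2 = 19*sqrt(2)
z = -19*sqrt(2) + 19*sqrt(2)i


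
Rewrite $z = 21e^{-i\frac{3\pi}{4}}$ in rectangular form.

a = r cos θ = 21 * -sqrt(2)/2 = -21*sqrt(2)/2
b = r sin θ = 21 * -sqrt(2)/2 = -21*sqrt(2)/2
z = -21*sqrt(2)/2 - (21*sqrt(2)/2)i


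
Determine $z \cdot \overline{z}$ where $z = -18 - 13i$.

z * conjugate(z) = |z|^2 = a^2 + b^2
= (-18)^2 + (-13)^2 = 493


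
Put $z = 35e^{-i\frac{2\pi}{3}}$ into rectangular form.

a = r cos θ = 35 * -1/2 = -35/2
b = r sin θ = 35 * -sqrt(3)/2 = -35*sqrt(3)/2
z = -35/2 - (35*sqrt(3)/2)i


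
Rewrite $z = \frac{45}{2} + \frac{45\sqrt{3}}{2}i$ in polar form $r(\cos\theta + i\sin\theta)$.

r = |z| = sqrt(a^2 + b^2) = sqrt((45/2)^2 + (45*sqrt(3)/2)^2) = sqrt(2025/4 + 6075/4) = sqrt(2025) = 45
θ = arctan(b/a) = arctan(38.9711/22.5) (quadrant-adjusted) = 60°
z = 45(cos 60° + i sin 60°)


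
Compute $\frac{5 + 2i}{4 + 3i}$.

Multiply numerator and denominator by conjugate (4 - 3i):
= (5 + 2i)(4 - 3i) / (4^2 + 3^2)
= (26 - 7i) / 25
= 26/25 - (7/25)i


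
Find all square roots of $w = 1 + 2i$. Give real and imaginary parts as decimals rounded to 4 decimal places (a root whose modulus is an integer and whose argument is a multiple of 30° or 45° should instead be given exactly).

|w| = sqrt(5) ≈ 2.236068, arg(w) ≈ 63.434949°
Root modulus = sqrt(5)^(1/2) ≈ 1.495349
Root arguments: θ_k = (arg(w) + 360°k)/2 for k = 0, 1, ..., 1
Compute each root as (root modulus)(cos θ_k + i sin θ_k) using full-precision intermediates, then round to 4 decimal places.
Roots: 1.2720 + 0.7862i, -1.2720 - 0.7862i


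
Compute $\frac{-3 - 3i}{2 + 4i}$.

Multiply numerator and denominator by conjugate (2 - 4i):
= (-3 - 3i)(2 - 4i) / (2^2 + 4^2)
= (-18 + 6i) / 20
Divide through by 2: (-9 + 3i) / 10
= -9/10 + (3/10)i


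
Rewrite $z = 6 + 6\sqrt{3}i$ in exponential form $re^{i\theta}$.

r = |z| = sqrt((6)^2 + (6*sqrt(3))^2) = sqrt(36 + 108) = sqrt(144) = 12
θ = arctan(b/a) = arctan(10.3923/6) (quadrant-adjusted) = 60° = π/3
z = 12e^(i*π/3)


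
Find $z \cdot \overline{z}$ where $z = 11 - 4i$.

z * conjugate(z) = |z|^2 = a^2 + b^2
= 11^2 + (-4)^2 = 137


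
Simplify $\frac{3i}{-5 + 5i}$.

Multiply numerator and denominator by conjugate (-5 - 5i):
= (3i)(-5 - 5i) / ((-5)^2 + 5^2)
= (15 - 15i) / 50
Divide through by 5: (3 - 3i) / 10
= 3/10 - (3/10)i


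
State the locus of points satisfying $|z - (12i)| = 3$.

|z - z0| = r describes a circle centered at z0 with radius r
Here z0 = 12i and r = 3
Locus: Circle centered at (0, 12) with radius 3


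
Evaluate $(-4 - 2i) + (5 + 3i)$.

(-4 + 5) + (-2 + 3)i = 1 + i


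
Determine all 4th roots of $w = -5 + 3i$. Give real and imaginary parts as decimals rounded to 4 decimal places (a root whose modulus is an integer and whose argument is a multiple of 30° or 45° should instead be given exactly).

|w| = sqrt(34) ≈ 5.830952, arg(w) ≈ 149.036243°
Root modulus = sqrt(34)^(1/4) ≈ 1.553942
Root arguments: θ_k = (arg(w) + 360°k)/4 for k = 0, 1, ..., 3
Compute each root as (root modulus)(cos θ_k + i sin θ_k) using full-precision intermediates, then round to 4 decimal places.
Roots: 1.2368 + 0.9408i, -0.9408 + 1.2368i, -1.2368 - 0.9408i, 0.9408 - 1.2368i


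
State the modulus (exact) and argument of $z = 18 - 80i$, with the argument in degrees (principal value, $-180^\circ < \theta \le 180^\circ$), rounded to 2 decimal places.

|z| = sqrt(18^2 + (-80)^2) = 82
arg(z) = arctan(b/a) = arctan(-80/18) (quadrant-adjusted) = -77.32°


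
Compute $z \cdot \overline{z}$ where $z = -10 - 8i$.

z * conjugate(z) = |z|^2 = a^2 + b^2
= (-10)^2 + (-8)^2 = 164


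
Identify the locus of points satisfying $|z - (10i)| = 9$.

|z - z0| = r describes a circle centered at z0 with radius r
Here z0 = 10i and r = 9
Locus: Circle centered at (0, 10) with radius 9


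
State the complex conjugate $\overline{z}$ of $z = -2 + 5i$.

If z = a + bi, then conjugate(z) = a - bi
conjugate(-2 + 5i) = -2 - 5i


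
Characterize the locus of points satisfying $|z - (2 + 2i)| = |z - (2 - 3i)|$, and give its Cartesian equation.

|z - z1| = |z - z2| means z is equidistant from z1 and z2,
i.e. the perpendicular bisector of the segment from (2, 2) to (2, -3) (midpoint (2, -1/2)).
With z = x + yi, square both sides:
(x - 2)^2 + (y - 2)^2 = (x - 2)^2 + (y - (-3))^2
The x^2 and y^2 terms cancel: 0x + (-10)y = 13 - 8 = 5
Simplify: y = -1/2
Locus: Perpendicular bisector of the segment from (2, 2) to (2, -3): the line y = -1/2


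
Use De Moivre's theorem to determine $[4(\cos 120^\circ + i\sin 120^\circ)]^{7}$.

By De Moivre: z^n = r^n(cos(nθ) + i sin(nθ))
= 4^7(cos(7*120°) + i sin(7*120°))
= 16384(cos 120° + i sin 120°)
= -8192 + 8192*sqrt(3)i


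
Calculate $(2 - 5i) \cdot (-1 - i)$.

(a1*a2 - b1*b2) + (a1*b2 + b1*a2)i
= (-2 - 5) + (-2 + 5)i
= -7 + 3i


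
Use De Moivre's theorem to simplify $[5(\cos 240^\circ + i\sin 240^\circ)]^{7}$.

By De Moivre: z^n = r^n(cos(nθ) + i sin(nθ))
= 5^7(cos(7*240°) + i sin(7*240°))
= 78125(cos 240° + i sin 240°)
= -78125/2 - (78125*sqrt(3)/2)i


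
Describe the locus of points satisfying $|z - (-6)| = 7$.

|z - z0| = r describes a circle centered at z0 with radius r
Here z0 = -6 and r = 7
Locus: Circle centered at (-6, 0) with radius 7


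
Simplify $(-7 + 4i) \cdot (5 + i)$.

(a1*a2 - b1*b2) + (a1*b2 + b1*a2)i
= (-35 - 4) + (-7 + 20)i
= -39 + 13i


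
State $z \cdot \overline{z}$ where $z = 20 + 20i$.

z * conjugate(z) = |z|^2 = a^2 + b^2
= 20^2 + 20^2 = 800


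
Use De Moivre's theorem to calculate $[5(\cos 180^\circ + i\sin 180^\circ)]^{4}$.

By De Moivre: z^n = r^n(cos(nθ) + i sin(nθ))
= 5^4(cos(4*180°) + i sin(4*180°))
= 625(cos 0° + i sin 0°)
= 625


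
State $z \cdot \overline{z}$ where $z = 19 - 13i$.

z * conjugate(z) = |z|^2 = a^2 + b^2
= 19^2 + (-13)^2 = 530


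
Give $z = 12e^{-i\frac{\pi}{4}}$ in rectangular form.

a = r cos θ = 12 * sqrt(2)/2 = 6*sqrt(2)
b = r sin θ = 12 * -sqrt(2)/2 = -6*sqrt(2)
z = 6*sqrt(2) - 6*sqrt(2)i


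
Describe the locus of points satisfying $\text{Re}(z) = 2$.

Re(z) = x where z = x + yi; the equation x = 2 is satisfied by all points with that x-coordinate
Locus: Vertical line x = 2


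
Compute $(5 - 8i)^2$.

(a + bi)^2 = a^2 - b^2 + 2abi
= 5^2 - (-8)^2 + 2*5*(-8)i
= -39 - 80i


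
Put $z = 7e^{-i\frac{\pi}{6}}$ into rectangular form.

a = r cos θ = 7 * sqrt(3)/2 = 7*sqrt(3)/2
b = r sin θ = 7 * -1/2 = -7/2
z = 7*sqrt(3)/2 - (7/2)i


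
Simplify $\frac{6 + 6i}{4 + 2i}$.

Multiply numerator and denominator by conjugate (4 - 2i):
= (6 + 6i)(4 - 2i) / (4^2 + 2^2)
= (36 + 12i) / 20
Divide through by 4: (9 + 3i) / 5
= 9/5 + (3/5)i


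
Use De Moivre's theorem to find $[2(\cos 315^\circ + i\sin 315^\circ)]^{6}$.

By De Moivre: z^n = r^n(cos(nθ) + i sin(nθ))
= 2^6(cos(6*315°) + i sin(6*315°))
= 64(cos 90° + i sin 90°)
= 64i


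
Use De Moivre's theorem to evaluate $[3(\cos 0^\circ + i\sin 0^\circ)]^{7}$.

By De Moivre: z^n = r^n(cos(nθ) + i sin(nθ))
= 3^7(cos(7*0°) + i sin(7*0°))
= 2187(cos 0° + i sin 0°)
= 2187


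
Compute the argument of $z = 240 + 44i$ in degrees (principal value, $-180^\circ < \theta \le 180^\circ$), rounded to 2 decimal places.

θ = arctan(b/a) = arctan(44/240) (quadrant-adjusted) = 10.39°


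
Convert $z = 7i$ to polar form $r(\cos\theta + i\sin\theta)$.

r = |z| = sqrt(a^2 + b^2) = sqrt((0)^2 + (7)^2) = sqrt(0 + 49) = sqrt(49) = 7
a = 0 and b > 0, so z lies on the positive imaginary axis: θ = 90°
z = 7(cos 90° + i sin 90°)


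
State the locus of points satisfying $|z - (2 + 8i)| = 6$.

|z - z0| = r describes a circle centered at z0 with radius r
Here z0 = 2 + 8i and r = 6
Locus: Circle centered at (2, 8) with radius 6


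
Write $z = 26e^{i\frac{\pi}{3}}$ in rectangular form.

a = r cos θ = 26 * 1/2 = 13
b = r sin θ = 26 * sqrt(3)/2 = 13*sqrt(3)
z = 13 + 13*sqrt(3)i


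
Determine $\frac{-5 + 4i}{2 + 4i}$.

Multiply numerator and denominator by conjugate (2 - 4i):
= (-5 + 4i)(2 - 4i) / (2^2 + 4^2)
= (6 + 28i) / 20
Divide through by 2: (3 + 14i) / 10
= 3/10 + (7/5)i


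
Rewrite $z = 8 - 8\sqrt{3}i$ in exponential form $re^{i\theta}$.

r = |z| = sqrt((8)^2 + (-8*sqrt(3))^2) = sqrt(64 + 192) = sqrt(256) = 16
θ = arctan(b/a) = arctan(-13.8564/8) (quadrant-adjusted) = -60° = -π/3
z = 16e^(-i*π/3)


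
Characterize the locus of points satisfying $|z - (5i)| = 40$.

|z - z0| = r describes a circle centered at z0 with radius r
Here z0 = 5i and r = 40
Locus: Circle centered at (0, 5) with radius 40


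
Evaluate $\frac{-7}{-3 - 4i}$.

Multiply numerator and denominator by conjugate (-3 + 4i):
= (-7)(-3 + 4i) / ((-3)^2 + (-4)^2)
= (21 - 28i) / 25
= 21/25 - (28/25)i


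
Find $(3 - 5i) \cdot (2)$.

(a1*a2 - b1*b2) + (a1*b2 + b1*a2)i
= (6 - 0) + (0 + (-10))i
= 6 - 10i


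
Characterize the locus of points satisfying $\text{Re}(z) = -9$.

Re(z) = x where z = x + yi; the equation x = -9 is satisfied by all points with that x-coordinate
Locus: Vertical line x = -9


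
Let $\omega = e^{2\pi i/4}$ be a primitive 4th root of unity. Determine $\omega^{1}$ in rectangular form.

ω^1 = e^(2πi·1/4) = e^(i·1π/2)
= cos(1π/2) + i sin(1π/2)
= i


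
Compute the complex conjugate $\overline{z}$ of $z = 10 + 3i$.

If z = a + bi, then conjugate(z) = a - bi
conjugate(10 + 3i) = 10 - 3i


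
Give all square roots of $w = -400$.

|w| = 400, arg(w) = 180°
Root modulus = 400^(1/2) = 20
Root arguments: θ_k = (180° + 360°k)/2 for k = 0, 1, ..., 1
Roots: 20i, -20i


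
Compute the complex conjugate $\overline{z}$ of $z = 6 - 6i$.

If z = a + bi, then conjugate(z) = a - bi
conjugate(6 - 6i) = 6 + 6i


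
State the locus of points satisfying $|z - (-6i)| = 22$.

|z - z0| = r describes a circle centered at z0 with radius r
Here z0 = -6i and r = 22
Locus: Circle centered at (0, -6) with radius 22


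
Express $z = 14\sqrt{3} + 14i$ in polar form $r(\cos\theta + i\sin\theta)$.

r = |z| = sqrt(a^2 + b^2) = sqrt((14*sqrt(3))^2 + (14)^2) = sqrt(588 + 196) = sqrt(784) = 28
θ = arctan(b/a) = arctan(14/24.2487) (quadrant-adjusted) = 30°
z = 28(cos 30° + i sin 30°)


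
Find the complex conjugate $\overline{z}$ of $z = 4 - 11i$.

If z = a + bi, then conjugate(z) = a - bi
conjugate(4 - 11i) = 4 + 11i


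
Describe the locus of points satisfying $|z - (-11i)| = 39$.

|z - z0| = r describes a circle centered at z0 with radius r
Here z0 = -11i and r = 39
Locus: Circle centered at (0, -11) with radius 39


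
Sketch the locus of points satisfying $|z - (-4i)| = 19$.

|z - z0| = r describes a circle centered at z0 with radius r
Here z0 = -4i and r = 19
Locus: Circle centered at (0, -4) with radius 19


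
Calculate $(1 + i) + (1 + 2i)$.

(1 + 1) + (1 + 2)i = 2 + 3i


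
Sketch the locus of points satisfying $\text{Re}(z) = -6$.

Re(z) = x where z = x + yi; the equation x = -6 is satisfied by all points with that x-coordinate
Locus: Vertical line x = -6


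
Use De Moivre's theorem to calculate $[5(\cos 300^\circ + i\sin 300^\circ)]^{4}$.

By De Moivre: z^n = r^n(cos(nθ) + i sin(nθ))
= 5^4(cos(4*300°) + i sin(4*300°))
= 625(cos 120° + i sin 120°)
= -625/2 + (625*sqrt(3)/2)i


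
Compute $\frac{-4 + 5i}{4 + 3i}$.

Multiply numerator and denominator by conjugate (4 - 3i):
= (-4 + 5i)(4 - 3i) / (4^2 + 3^2)
= (-1 + 32i) / 25
= -1/25 + (32/25)i


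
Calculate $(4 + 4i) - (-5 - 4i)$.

(4 - (-5)) + (4 - (-4))i = 9 + 8i


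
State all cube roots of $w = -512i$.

|w| = 512, arg(w) = 270°
Root modulus = 512^(1/3) = 8
Root arguments: θ_k = (270° + 360°k)/3 for k = 0, 1, ..., 2
Roots: 8i, -4*sqrt(3) - 4i, 4*sqrt(3) - 4i


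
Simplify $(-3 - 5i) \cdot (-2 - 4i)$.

(a1*a2 - b1*b2) + (a1*b2 + b1*a2)i
= (6 - 20) + (12 + 10)i
= -14 + 22i


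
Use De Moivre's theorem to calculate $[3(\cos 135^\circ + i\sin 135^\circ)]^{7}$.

By De Moivre: z^n = r^n(cos(nθ) + i sin(nθ))
= 3^7(cos(7*135°) + i sin(7*135°))
= 2187(cos 225° + i sin 225°)
= -2187*sqrt(2)/2 - (2187*sqrt(2)/2)i


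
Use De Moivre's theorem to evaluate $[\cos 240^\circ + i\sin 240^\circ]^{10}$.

By De Moivre: z^n = r^n(cos(nθ) + i sin(nθ))
= 1^10(cos(10*240°) + i sin(10*240°))
= 1(cos 240° + i sin 240°)
= -1/2 - (sqrt(3)/2)i


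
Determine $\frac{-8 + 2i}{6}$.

Divisor is real, so divide each part by 6:
= -4/3 + (1/3)i


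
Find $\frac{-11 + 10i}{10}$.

Divisor is real, so divide each part by 10:
= -11/10 + i


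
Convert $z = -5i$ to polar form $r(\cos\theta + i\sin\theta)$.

r = |z| = sqrt(a^2 + b^2) = sqrt((0)^2 + (-5)^2) = sqrt(0 + 25) = sqrt(25) = 5
a = 0 and b < 0, so z lies on the negative imaginary axis: θ = 270°
z = 5(cos 270° + i sin 270°)


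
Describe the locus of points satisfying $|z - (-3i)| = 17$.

|z - z0| = r describes a circle centered at z0 with radius r
Here z0 = -3i and r = 17
Locus: Circle centered at (0, -3) with radius 17


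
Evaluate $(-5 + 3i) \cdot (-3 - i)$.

(a1*a2 - b1*b2) + (a1*b2 + b1*a2)i
= (15 - (-3)) + (5 + (-9))i
= 18 - 4i


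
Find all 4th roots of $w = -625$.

|w| = 625, arg(w) = 180°
Root modulus = 625^(1/4) = 5
Root arguments: θ_k = (180° + 360°k)/4 for k = 0, 1, ..., 3
Roots: 5*sqrt(2)/2 + (5*sqrt(2)/2)i, -5*sqrt(2)/2 + (5*sqrt(2)/2)i, -5*sqrt(2)/2 - (5*sqrt(2)/2)i, 5*sqrt(2)/2 - (5*sqrt(2)/2)i


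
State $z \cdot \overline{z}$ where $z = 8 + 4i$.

z * conjugate(z) = |z|^2 = a^2 + b^2
= 8^2 + 4^2 = 80


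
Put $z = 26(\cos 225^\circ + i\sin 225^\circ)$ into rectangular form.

a = r cos θ = 26 * -sqrt(2)/2 = -13*sqrt(2)
b = r sin θ = 26 * -sqrt(2)/2 = -13*sqrt(2)
z = -13*sqrt(2) - 13*sqrt(2)i


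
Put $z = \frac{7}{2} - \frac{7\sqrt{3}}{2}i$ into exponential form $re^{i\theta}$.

r = |z| = sqrt((7/2)^2 + (-7*sqrt(3)/2)^2) = sqrt(49/4 + 147/4) = sqrt(49) = 7
θ = arctan(b/a) = arctan(-6.0622/3.5) (quadrant-adjusted) = -60° = -π/3
z = 7e^(-i*π/3)


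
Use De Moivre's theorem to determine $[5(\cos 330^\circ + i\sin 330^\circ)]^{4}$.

By De Moivre: z^n = r^n(cos(nθ) + i sin(nθ))
= 5^4(cos(4*330°) + i sin(4*330°))
= 625(cos 240° + i sin 240°)
= -625/2 - (625*sqrt(3)/2)i


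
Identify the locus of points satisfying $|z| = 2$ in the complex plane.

|z| = 2 means sqrt(x^2 + y^2) = 2
This is a circle of radius 2 centered at the origin


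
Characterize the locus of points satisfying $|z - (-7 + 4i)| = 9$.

|z - z0| = r describes a circle centered at z0 with radius r
Here z0 = -7 + 4i and r = 9
Locus: Circle centered at (-7, 4) with radius 9


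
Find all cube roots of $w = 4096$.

|w| = 4096, arg(w) = 0°
Root modulus = 4096^(1/3) = 16
Root arguments: θ_k = (0° + 360°k)/3 for k = 0, 1, ..., 2
Roots: 16, -8 + 8*sqrt(3)i, -8 - 8*sqrt(3)i


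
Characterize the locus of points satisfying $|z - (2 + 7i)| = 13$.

|z - z0| = r describes a circle centered at z0 with radius r
Here z0 = 2 + 7i and r = 13
Locus: Circle centered at (2, 7) with radius 13


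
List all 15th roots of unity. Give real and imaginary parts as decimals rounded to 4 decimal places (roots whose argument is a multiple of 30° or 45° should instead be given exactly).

ω_k = e^(2πik/15) = cos(2πk/15) + i sin(2πk/15) for k = 0, 1, ..., 14
Roots: 1, 0.9135 + 0.4067i, 0.6691 + 0.7431i, 0.3090 + 0.9511i, -0.1045 + 0.9945i, -1/2 + (sqrt(3)/2)i, -0.8090 + 0.5878i, -0.9781 + 0.2079i, -0.9781 - 0.2079i, -0.8090 - 0.5878i, -1/2 - (sqrt(3)/2)i, -0.1045 - 0.9945i, 0.3090 - 0.9511i, 0.6691 - 0.7431i, 0.9135 - 0.4067i


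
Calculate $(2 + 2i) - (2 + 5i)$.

(2 - 2) + (2 - 5)i = -3i


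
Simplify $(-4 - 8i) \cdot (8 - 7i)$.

(a1*a2 - b1*b2) + (a1*b2 + b1*a2)i
= (-32 - 56) + (28 + (-64))i
= -88 - 36i


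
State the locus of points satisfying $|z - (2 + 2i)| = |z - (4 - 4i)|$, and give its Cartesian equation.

|z - z1| = |z - z2| means z is equidistant from z1 and z2,
i.e. the perpendicular bisector of the segment from (2, 2) to (4, -4) (midpoint (3, -1)).
With z = x + yi, square both sides:
(x - 2)^2 + (y - 2)^2 = (x - 4)^2 + (y - (-4))^2
The x^2 and y^2 terms cancel: 4x + (-12)y = 32 - 8 = 24
Simplify: x - 3y = 6
Locus: Perpendicular bisector of the segment from (2, 2) to (4, -4): the line x - 3y = 6


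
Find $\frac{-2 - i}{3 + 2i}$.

Multiply numerator and denominator by conjugate (3 - 2i):
= (-2 - i)(3 - 2i) / (3^2 + 2^2)
= (-8 + i) / 13
= -8/13 + (1/13)i


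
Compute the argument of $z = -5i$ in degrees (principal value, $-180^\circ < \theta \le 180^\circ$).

a = 0 and b < 0, so z lies on the negative imaginary axis: θ = -90°


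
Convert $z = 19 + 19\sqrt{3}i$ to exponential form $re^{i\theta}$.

r = |z| = sqrt((19)^2 + (19*sqrt(3))^2) = sqrt(361 + 1083) = sqrt(1444) = 38
θ = arctan(b/a) = arctan(32.909/19) (quadrant-adjusted) = 60° = π/3
z = 38e^(i*π/3)


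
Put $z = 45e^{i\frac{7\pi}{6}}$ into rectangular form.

a = r cos θ = 45 * -sqrt(3)/2 = -45*sqrt(3)/2
b = r sin θ = 45 * -1/2 = -45/2
z = -45*sqrt(3)/2 - (45/2)i


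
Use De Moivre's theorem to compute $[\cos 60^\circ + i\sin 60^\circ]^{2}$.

By De Moivre: z^n = r^n(cos(nθ) + i sin(nθ))
= 1^2(cos(2*60°) + i sin(2*60°))
= 1(cos 120° + i sin 120°)
= -1/2 + (sqrt(3)/2)i


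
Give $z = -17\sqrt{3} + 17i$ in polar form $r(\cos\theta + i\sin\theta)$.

r = |z| = sqrt(a^2 + b^2) = sqrt((-17*sqrt(3))^2 + (17)^2) = sqrt(867 + 289) = sqrt(1156) = 34
θ = arctan(b/a) = arctan(17/-29.4449) (quadrant-adjusted) = 150°
z = 34(cos 150° + i sin 150°)


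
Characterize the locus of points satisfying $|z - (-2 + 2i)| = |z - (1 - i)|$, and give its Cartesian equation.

|z - z1| = |z - z2| means z is equidistant from z1 and z2,
i.e. the perpendicular bisector of the segment from (-2, 2) to (1, -1) (midpoint (-1/2, 1/2)).
With z = x + yi, square both sides:
(x - (-2))^2 + (y - 2)^2 = (x - 1)^2 + (y - (-1))^2
The x^2 and y^2 terms cancel: 6x + (-6)y = 2 - 8 = -6
Simplify: x - y = -1
Locus: Perpendicular bisector of the segment from (-2, 2) to (1, -1): the line x - y = -1


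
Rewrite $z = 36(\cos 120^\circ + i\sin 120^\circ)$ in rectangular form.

a = r cos θ = 36 * -1/2 = -18
b = r sin θ = 36 * sqrt(3)/2 = 18*sqrt(3)
z = -18 + 18*sqrt(3)i


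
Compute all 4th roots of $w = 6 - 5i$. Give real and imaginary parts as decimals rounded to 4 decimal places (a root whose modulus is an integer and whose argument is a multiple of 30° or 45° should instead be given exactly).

|w| = sqrt(61) ≈ 7.810250, arg(w) ≈ 320.194429°
Root modulus = sqrt(61)^(1/4) ≈ 1.671730
Root arguments: θ_k = (arg(w) + 360°k)/4 for k = 0, 1, ..., 3
Compute each root as (root modulus)(cos θ_k + i sin θ_k) using full-precision intermediates, then round to 4 decimal places.
Roots: 0.2889 + 1.6466i, -1.6466 + 0.2889i, -0.2889 - 1.6466i, 1.6466 - 0.2889i


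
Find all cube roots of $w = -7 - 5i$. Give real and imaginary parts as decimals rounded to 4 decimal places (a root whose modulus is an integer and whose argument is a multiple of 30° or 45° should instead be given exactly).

|w| = sqrt(74) ≈ 8.602325, arg(w) ≈ 215.537678°
Root modulus = sqrt(74)^(1/3) ≈ 2.048984
Root arguments: θ_k = (arg(w) + 360°k)/3 for k = 0, 1, ..., 2
Compute each root as (root modulus)(cos θ_k + i sin θ_k) using full-precision intermediates, then round to 4 decimal places.
Roots: 0.6384 + 1.9470i, -2.0053 - 0.4206i, 1.3669 - 1.5264i


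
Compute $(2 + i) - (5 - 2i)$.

(2 - 5) + (1 - (-2))i = -3 + 3i


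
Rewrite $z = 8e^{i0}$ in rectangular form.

a = r cos θ = 8 * 1 = 8
b = r sin θ = 8 * 0 = 0
z = 8


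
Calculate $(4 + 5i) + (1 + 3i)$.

(4 + 1) + (5 + 3)i = 5 + 8i


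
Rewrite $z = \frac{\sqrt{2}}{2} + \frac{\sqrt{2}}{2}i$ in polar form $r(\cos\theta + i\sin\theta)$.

r = |z| = sqrt(a^2 + b^2) = sqrt((sqrt(2)/2)^2 + (sqrt(2)/2)^2) = sqrt(1/2 + 1/2) = sqrt(1) = 1
θ = arctan(b/a) = arctan(0.7071/0.7071) (quadrant-adjusted) = 45°
z = 1(cos 45° + i sin 45°)


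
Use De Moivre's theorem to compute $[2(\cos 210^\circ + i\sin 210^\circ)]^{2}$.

By De Moivre: z^n = r^n(cos(nθ) + i sin(nθ))
= 2^2(cos(2*210°) + i sin(2*210°))
= 4(cos 60° + i sin 60°)
= 2 + 2*sqrt(3)i


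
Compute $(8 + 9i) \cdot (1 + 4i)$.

(a1*a2 - b1*b2) + (a1*b2 + b1*a2)i
= (8 - 36) + (32 + 9)i
= -28 + 41i


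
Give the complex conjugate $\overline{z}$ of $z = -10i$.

If z = a + bi, then conjugate(z) = a - bi
conjugate(-10i) = 10i


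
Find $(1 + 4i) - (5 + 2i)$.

(1 - 5) + (4 - 2)i = -4 + 2i


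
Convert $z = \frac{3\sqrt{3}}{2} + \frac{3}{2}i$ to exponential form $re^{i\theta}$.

r = |z| = sqrt((3*sqrt(3)/2)^2 + (3/2)^2) = sqrt(27/4 + 9/4) = sqrt(9) = 3
θ = arctan(b/a) = arctan(1.5/2.5981) (quadrant-adjusted) = 30° = π/6
z = 3e^(i*π/6)


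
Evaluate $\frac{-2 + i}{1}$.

Divisor is real, so divide each part by 1:
= -2 + i


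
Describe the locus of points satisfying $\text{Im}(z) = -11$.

Im(z) = y where z = x + yi; the equation y = -11 is satisfied by all points with that y-coordinate
Locus: Horizontal line y = -11


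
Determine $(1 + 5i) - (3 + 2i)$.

(1 - 3) + (5 - 2)i = -2 + 3i


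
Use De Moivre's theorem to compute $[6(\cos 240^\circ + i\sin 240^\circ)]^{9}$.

By De Moivre: z^n = r^n(cos(nθ) + i sin(nθ))
= 6^9(cos(9*240°) + i sin(9*240°))
= 10077696(cos 0° + i sin 0°)
= 10077696


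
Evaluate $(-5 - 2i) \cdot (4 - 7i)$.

(a1*a2 - b1*b2) + (a1*b2 + b1*a2)i
= (-20 - 14) + (35 + (-8))i
= -34 + 27i


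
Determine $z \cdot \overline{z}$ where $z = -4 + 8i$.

z * conjugate(z) = |z|^2 = a^2 + b^2
= (-4)^2 + 8^2 = 80


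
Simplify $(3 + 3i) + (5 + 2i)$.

(3 + 5) + (3 + 2)i = 8 + 5i


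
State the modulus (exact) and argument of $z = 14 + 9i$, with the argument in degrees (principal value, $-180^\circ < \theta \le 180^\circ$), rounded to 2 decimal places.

|z| = sqrt(14^2 + 9^2) = sqrt(277)
arg(z) = arctan(b/a) = arctan(9/14) (quadrant-adjusted) = 32.74°


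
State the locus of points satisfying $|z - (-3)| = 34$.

|z - z0| = r describes a circle centered at z0 with radius r
Here z0 = -3 and r = 34
Locus: Circle centered at (-3, 0) with radius 34


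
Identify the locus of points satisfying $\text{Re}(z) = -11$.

Re(z) = x where z = x + yi; the equation x = -11 is satisfied by all points with that x-coordinate
Locus: Vertical line x = -11


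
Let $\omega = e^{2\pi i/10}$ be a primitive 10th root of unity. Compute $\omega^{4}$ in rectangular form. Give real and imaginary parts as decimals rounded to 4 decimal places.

ω^4 = e^(2πi·4/10) = e^(i·4π/5)
= cos(4π/5) + i sin(4π/5)
= -0.8090 + 0.5878i


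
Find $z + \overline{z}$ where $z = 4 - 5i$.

z + conjugate(z) = (a + bi) + (a - bi) = 2a
= 2 * 4 = 8


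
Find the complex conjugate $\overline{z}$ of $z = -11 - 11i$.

If z = a + bi, then conjugate(z) = a - bi
conjugate(-11 - 11i) = -11 + 11i


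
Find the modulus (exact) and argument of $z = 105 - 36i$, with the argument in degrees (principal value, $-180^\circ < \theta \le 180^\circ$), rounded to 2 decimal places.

|z| = sqrt(105^2 + (-36)^2) = 111
arg(z) = arctan(b/a) = arctan(-36/105) (quadrant-adjusted) = -18.92°


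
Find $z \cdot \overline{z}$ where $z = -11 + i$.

z * conjugate(z) = |z|^2 = a^2 + b^2
= (-11)^2 + 1^2 = 122


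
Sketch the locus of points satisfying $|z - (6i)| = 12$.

|z - z0| = r describes a circle centered at z0 with radius r
Here z0 = 6i and r = 12
Locus: Circle centered at (0, 6) with radius 12


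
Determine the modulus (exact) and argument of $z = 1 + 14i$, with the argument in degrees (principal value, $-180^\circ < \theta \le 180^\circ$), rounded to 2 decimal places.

|z| = sqrt(1^2 + 14^2) = sqrt(197)
arg(z) = arctan(b/a) = arctan(14/1) (quadrant-adjusted) = 85.91°


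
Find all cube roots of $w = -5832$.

|w| = 5832, arg(w) = 180°
Root modulus = 5832^(1/3) = 18
Root arguments: θ_k = (180° + 360°k)/3 for k = 0, 1, ..., 2
Roots: 9 + 9*sqrt(3)i, -18, 9 - 9*sqrt(3)i


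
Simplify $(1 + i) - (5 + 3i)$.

(1 - 5) + (1 - 3)i = -4 - 2i


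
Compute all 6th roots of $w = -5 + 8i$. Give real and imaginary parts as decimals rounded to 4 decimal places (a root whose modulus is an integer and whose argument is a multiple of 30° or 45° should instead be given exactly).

|w| = sqrt(89) ≈ 9.433981, arg(w) ≈ 122.005383°
Root modulus = sqrt(89)^(1/6) ≈ 1.453614
Root arguments: θ_k = (arg(w) + 360°k)/6 for k = 0, 1, ..., 5
Compute each root as (root modulus)(cos θ_k + i sin θ_k) using full-precision intermediates, then round to 4 decimal places.
Roots: 1.3630 + 0.5051i, 0.2441 + 1.4330i, -1.1190 + 0.9279i, -1.3630 - 0.5051i, -0.2441 - 1.4330i, 1.1190 - 0.9279i


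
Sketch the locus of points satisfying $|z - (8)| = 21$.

|z - z0| = r describes a circle centered at z0 with radius r
Here z0 = 8 and r = 21
Locus: Circle centered at (8, 0) with radius 21


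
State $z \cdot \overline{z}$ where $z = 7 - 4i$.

z * conjugate(z) = |z|^2 = a^2 + b^2
= 7^2 + (-4)^2 = 65


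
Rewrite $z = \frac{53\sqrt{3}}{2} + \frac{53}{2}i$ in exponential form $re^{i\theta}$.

r = |z| = sqrt((53*sqrt(3)/2)^2 + (53/2)^2) = sqrt(8427/4 + 2809/4) = sqrt(2809) = 53
θ = arctan(b/a) = arctan(26.5/45.8993) (quadrant-adjusted) = 30° = π/6
z = 53e^(i*π/6)


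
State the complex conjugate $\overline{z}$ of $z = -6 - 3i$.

If z = a + bi, then conjugate(z) = a - bi
conjugate(-6 - 3i) = -6 + 3i


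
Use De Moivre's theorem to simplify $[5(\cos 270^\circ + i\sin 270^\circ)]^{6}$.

By De Moivre: z^n = r^n(cos(nθ) + i sin(nθ))
= 5^6(cos(6*270°) + i sin(6*270°))
= 15625(cos 180° + i sin 180°)
= -15625


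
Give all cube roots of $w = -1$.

|w| = 1, arg(w) = 180°
Root modulus = 1^(1/3) = 1
Root arguments: θ_k = (180° + 360°k)/3 for k = 0, 1, ..., 2
Roots: 1/2 + (sqrt(3)/2)i, -1, 1/2 - (sqrt(3)/2)i


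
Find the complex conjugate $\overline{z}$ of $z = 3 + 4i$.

If z = a + bi, then conjugate(z) = a - bi
conjugate(3 + 4i) = 3 - 4i


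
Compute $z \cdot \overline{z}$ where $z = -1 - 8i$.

z * conjugate(z) = |z|^2 = a^2 + b^2
= (-1)^2 + (-8)^2 = 65


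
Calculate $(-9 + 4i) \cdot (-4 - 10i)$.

(a1*a2 - b1*b2) + (a1*b2 + b1*a2)i
= (36 - (-40)) + (90 + (-16))i
= 76 + 74i


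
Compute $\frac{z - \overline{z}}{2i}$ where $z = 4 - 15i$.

z - conjugate(z) = 2bi
(z - conjugate(z))/(2i) = 2bi/(2i) = b = -15


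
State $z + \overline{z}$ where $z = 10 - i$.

z + conjugate(z) = (a + bi) + (a - bi) = 2a
= 2 * 10 = 20


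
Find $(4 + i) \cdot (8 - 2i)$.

(a1*a2 - b1*b2) + (a1*b2 + b1*a2)i
= (32 - (-2)) + (-8 + 8)i
= 34


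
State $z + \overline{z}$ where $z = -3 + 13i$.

z + conjugate(z) = (a + bi) + (a - bi) = 2a
= 2 * (-3) = -6


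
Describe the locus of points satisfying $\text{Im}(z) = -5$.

Im(z) = y where z = x + yi; the equation y = -5 is satisfied by all points with that y-coordinate
Locus: Horizontal line y = -5


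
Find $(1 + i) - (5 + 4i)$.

(1 - 5) + (1 - 4)i = -4 - 3i


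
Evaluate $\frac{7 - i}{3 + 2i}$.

Multiply numerator and denominator by conjugate (3 - 2i):
= (7 - i)(3 - 2i) / (3^2 + 2^2)
= (19 - 17i) / 13
= 19/13 - (17/13)i


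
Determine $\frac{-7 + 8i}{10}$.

Divisor is real, so divide each part by 10:
= -7/10 + (4/5)i


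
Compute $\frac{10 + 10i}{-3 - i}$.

Multiply numerator and denominator by conjugate (-3 + i):
= (10 + 10i)(-3 + i) / ((-3)^2 + (-1)^2)
= (-40 - 20i) / 10
= -4 - 2i


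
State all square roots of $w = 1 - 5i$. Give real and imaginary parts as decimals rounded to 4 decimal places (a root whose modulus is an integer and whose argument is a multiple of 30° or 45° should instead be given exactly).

|w| = sqrt(26) ≈ 5.099020, arg(w) ≈ 281.309932°
Root modulus = sqrt(26)^(1/2) ≈ 2.258101
Root arguments: θ_k = (arg(w) + 360°k)/2 for k = 0, 1, ..., 1
Compute each root as (root modulus)(cos θ_k + i sin θ_k) using full-precision intermediates, then round to 4 decimal places.
Roots: -1.7463 + 1.4316i, 1.7463 - 1.4316i


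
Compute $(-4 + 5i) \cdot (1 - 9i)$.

(a1*a2 - b1*b2) + (a1*b2 + b1*a2)i
= (-4 - (-45)) + (36 + 5)i
= 41 + 41i


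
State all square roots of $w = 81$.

|w| = 81, arg(w) = 0°
Root modulus = 81^(1/2) = 9
Root arguments: θ_k = (0° + 360°k)/2 for k = 0, 1, ..., 1
Roots: 9, -9


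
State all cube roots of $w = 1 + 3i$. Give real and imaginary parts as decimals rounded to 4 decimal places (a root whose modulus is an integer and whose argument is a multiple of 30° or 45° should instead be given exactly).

|w| = sqrt(10) ≈ 3.162278, arg(w) ≈ 71.565051°
Root modulus = sqrt(10)^(1/3) ≈ 1.467799
Root arguments: θ_k = (arg(w) + 360°k)/3 for k = 0, 1, ..., 2
Compute each root as (root modulus)(cos θ_k + i sin θ_k) using full-precision intermediates, then round to 4 decimal places.
Roots: 1.3424 + 0.5936i, -1.1853 + 0.8658i, -0.1571 - 1.4594i


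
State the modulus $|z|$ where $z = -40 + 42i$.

|z| = sqrt(a^2 + b^2) = sqrt((-40)^2 + 42^2) = sqrt(3364) = 58


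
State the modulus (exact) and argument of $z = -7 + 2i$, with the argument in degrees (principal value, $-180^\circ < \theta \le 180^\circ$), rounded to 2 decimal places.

|z| = sqrt((-7)^2 + 2^2) = sqrt(53)
arg(z) = arctan(b/a) = arctan(2/-7) (quadrant-adjusted) = 164.05°


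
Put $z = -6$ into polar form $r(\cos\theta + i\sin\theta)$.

r = |z| = sqrt(a^2 + b^2) = sqrt((-6)^2 + (0)^2) = sqrt(36 + 0) = sqrt(36) = 6
b = 0 and a < 0, so z lies on the negative real axis: θ = 180°
z = 6(cos 180° + i sin 180°)


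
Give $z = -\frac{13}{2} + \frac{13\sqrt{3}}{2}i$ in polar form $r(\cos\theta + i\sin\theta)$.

r = |z| = sqrt(a^2 + b^2) = sqrt((-13/2)^2 + (13*sqrt(3)/2)^2) = sqrt(169/4 + 507/4) = sqrt(169) = 13
θ = arctan(b/a) = arctan(11.2583/-6.5) (quadrant-adjusted) = 120°
z = 13(cos 120° + i sin 120°)


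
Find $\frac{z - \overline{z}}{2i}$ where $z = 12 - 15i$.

z - conjugate(z) = 2bi
(z - conjugate(z))/(2i) = 2bi/(2i) = b = -15


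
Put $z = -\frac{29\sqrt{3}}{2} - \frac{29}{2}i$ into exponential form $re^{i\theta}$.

r = |z| = sqrt((-29*sqrt(3)/2)^2 + (-29/2)^2) = sqrt(2523/4 + 841/4) = sqrt(841) = 29
θ = arctan(b/a) = arctan(-14.5/-25.1147) (quadrant-adjusted) = -150° = -5π/6
z = 29e^(-i*5π/6)


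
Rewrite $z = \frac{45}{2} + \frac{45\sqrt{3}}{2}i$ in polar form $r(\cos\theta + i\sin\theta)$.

r = |z| = sqrt(a^2 + b^2) = sqrt((45/2)^2 + (45*sqrt(3)/2)^2) = sqrt(2025/4 + 6075/4) = sqrt(2025) = 45
θ = arctan(b/a) = arctan(38.9711/22.5) (quadrant-adjusted) = 60°
z = 45(cos 60° + i sin 60°)


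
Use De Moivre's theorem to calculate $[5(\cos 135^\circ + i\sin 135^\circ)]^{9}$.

By De Moivre: z^n = r^n(cos(nθ) + i sin(nθ))
= 5^9(cos(9*135°) + i sin(9*135°))
= 1953125(cos 135° + i sin 135°)
= -1953125*sqrt(2)/2 + (1953125*sqrt(2)/2)i


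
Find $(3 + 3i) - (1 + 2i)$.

(3 - 1) + (3 - 2)i = 2 + i


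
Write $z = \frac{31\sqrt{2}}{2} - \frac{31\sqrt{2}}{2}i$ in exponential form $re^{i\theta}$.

r = |z| = sqrt((31*sqrt(2)/2)^2 + (-31*sqrt(2)/2)^2) = sqrt(961/2 + 961/2) = sqrt(961) = 31
θ = arctan(b/a) = arctan(-21.9203/21.9203) (quadrant-adjusted) = -45° = -π/4
z = 31e^(-i*π/4)


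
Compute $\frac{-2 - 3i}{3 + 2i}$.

Multiply numerator and denominator by conjugate (3 - 2i):
= (-2 - 3i)(3 - 2i) / (3^2 + 2^2)
= (-12 - 5i) / 13
= -12/13 - (5/13)i


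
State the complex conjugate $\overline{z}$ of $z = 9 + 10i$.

If z = a + bi, then conjugate(z) = a - bi
conjugate(9 + 10i) = 9 - 10i


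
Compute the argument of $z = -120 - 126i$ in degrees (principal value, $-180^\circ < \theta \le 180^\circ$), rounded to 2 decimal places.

θ = arctan(b/a) = arctan(-126/-120) (quadrant-adjusted) = -133.60°


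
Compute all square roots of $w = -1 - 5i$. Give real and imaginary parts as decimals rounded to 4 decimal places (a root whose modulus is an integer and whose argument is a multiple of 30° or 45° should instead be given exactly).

|w| = sqrt(26) ≈ 5.099020, arg(w) ≈ 258.690068°
Root modulus = sqrt(26)^(1/2) ≈ 2.258101
Root arguments: θ_k = (arg(w) + 360°k)/2 for k = 0, 1, ..., 1
Compute each root as (root modulus)(cos θ_k + i sin θ_k) using full-precision intermediates, then round to 4 decimal places.
Roots: -1.4316 + 1.7463i, 1.4316 - 1.7463i


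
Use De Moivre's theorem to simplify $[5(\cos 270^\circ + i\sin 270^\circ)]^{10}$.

By De Moivre: z^n = r^n(cos(nθ) + i sin(nθ))
= 5^10(cos(10*270°) + i sin(10*270°))
= 9765625(cos 180° + i sin 180°)
= -9765625


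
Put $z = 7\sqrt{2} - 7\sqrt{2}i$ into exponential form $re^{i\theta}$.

r = |z| = sqrt((7*sqrt(2))^2 + (-7*sqrt(2))^2) = sqrt(98 + 98) = sqrt(196) = 14
θ = arctan(b/a) = arctan(-9.8995/9.8995) (quadrant-adjusted) = -45° = -π/4
z = 14e^(-i*π/4)


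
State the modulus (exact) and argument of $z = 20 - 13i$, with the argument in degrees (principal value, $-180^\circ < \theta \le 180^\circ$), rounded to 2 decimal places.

|z| = sqrt(20^2 + (-13)^2) = sqrt(569)
arg(z) = arctan(b/a) = arctan(-13/20) (quadrant-adjusted) = -33.02°


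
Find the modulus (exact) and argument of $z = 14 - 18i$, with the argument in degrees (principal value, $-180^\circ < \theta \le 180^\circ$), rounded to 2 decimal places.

|z| = sqrt(14^2 + (-18)^2) = sqrt(520)
arg(z) = arctan(b/a) = arctan(-18/14) (quadrant-adjusted) = -52.13°


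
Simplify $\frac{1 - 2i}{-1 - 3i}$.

Multiply numerator and denominator by conjugate (-1 + 3i):
= (1 - 2i)(-1 + 3i) / ((-1)^2 + (-3)^2)
= (5 + 5i) / 10
Divide through by 5: (1 + i) / 2
= 1/2 + (1/2)i


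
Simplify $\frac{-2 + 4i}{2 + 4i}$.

Multiply numerator and denominator by conjugate (2 - 4i):
= (-2 + 4i)(2 - 4i) / (2^2 + 4^2)
= (12 + 16i) / 20
Divide through by 4: (3 + 4i) / 5
= 3/5 + (4/5)i


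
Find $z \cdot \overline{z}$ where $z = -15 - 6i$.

z * conjugate(z) = |z|^2 = a^2 + b^2
= (-15)^2 + (-6)^2 = 261


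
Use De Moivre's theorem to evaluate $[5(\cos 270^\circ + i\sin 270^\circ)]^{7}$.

By De Moivre: z^n = r^n(cos(nθ) + i sin(nθ))
= 5^7(cos(7*270°) + i sin(7*270°))
= 78125(cos 90° + i sin 90°)
= 78125i


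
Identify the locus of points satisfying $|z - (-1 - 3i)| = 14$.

|z - z0| = r describes a circle centered at z0 with radius r
Here z0 = -1 - 3i and r = 14
Locus: Circle centered at (-1, -3) with radius 14


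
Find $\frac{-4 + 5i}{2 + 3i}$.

Multiply numerator and denominator by conjugate (2 - 3i):
= (-4 + 5i)(2 - 3i) / (2^2 + 3^2)
= (7 + 22i) / 13
= 7/13 + (22/13)i


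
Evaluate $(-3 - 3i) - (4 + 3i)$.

(-3 - 4) + (-3 - 3)i = -7 - 6i


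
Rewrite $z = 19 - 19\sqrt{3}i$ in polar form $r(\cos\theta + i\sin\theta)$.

r = |z| = sqrt(a^2 + b^2) = sqrt((19)^2 + (-19*sqrt(3))^2) = sqrt(361 + 1083) = sqrt(1444) = 38
θ = arctan(b/a) = arctan(-32.909/19) (quadrant-adjusted) = 300°
z = 38(cos 300° + i sin 300°)
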